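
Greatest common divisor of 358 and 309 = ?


358 = 1 * 309 + 49
309 = 6 * 49 + 15
49 = 3 * 15 + 4
15 = 3 * 4 + 3
4 = 1 * 3 + 1
3 = 3 * 1 + 0
GCD = 1


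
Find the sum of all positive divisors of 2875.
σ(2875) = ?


Divisors of 2875: 1, 5, 23, 25, 115, 125, 575, 2875
Sum = 1 + 5 + 23 + 25 + 115 + 125 + 575 + 2875 = 3744

σ(2875) = 3744


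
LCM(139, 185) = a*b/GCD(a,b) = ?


GCD(139, 185) = 1
LCM = 139*185/1 = 25715/1 = 25715

LCM = 25715


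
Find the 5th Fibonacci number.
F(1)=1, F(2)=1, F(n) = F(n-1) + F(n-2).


Sequence: 1, 1, 2, 3, 5
F(5) = 5


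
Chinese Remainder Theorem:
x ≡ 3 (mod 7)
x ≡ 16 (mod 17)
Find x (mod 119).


M = 7*17 = 119
M1 = M/7 = 17, M2 = M/17 = 7
M1^(-1) mod 7 = 5, M2^(-1) mod 17 = 5
x = 3*17*5 + 16*7*5 = 815
815 mod 119 = 101
Check: 101 mod 7 = 3 ✓, 101 mod 17 = 16 ✓

x ≡ 101 (mod 119)


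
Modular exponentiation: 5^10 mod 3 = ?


5^1 mod 3 = 2
5^2 mod 3 = 1
5^3 mod 3 = 2
5^4 mod 3 = 1
5^5 mod 3 = 2
5^6 mod 3 = 1
5^7 mod 3 = 2
5^8 mod 3 = 1
5^9 mod 3 = 2
5^10 mod 3 = 1


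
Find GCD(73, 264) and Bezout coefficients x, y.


Tabular extended Euclidean (each row: r = 73*s + 264*t):
r=73, s=1, t=0
r=264, s=0, t=1
q=0: r=73, s=1, t=0   [73*(1) + 264*(0) = 73]
q=3: r=45, s=-3, t=1   [73*(-3) + 264*(1) = 45]
q=1: r=28, s=4, t=-1   [73*(4) + 264*(-1) = 28]
q=1: r=17, s=-7, t=2   [73*(-7) + 264*(2) = 17]
q=1: r=11, s=11, t=-3   [73*(11) + 264*(-3) = 11]
q=1: r=6, s=-18, t=5   [73*(-18) + 264*(5) = 6]
q=1: r=5, s=29, t=-8   [73*(29) + 264*(-8) = 5]
q=1: r=1, s=-47, t=13   [73*(-47) + 264*(13) = 1]
q=5: r=0, s=264, t=-73   [73*(264) + 264*(-73) = 0]
GCD = 1; from the row with r=1: x=-47, y=13
Check: 73*(-47) + 264*(13) = -3431 + 3432 = 1

GCD = 1, x = -47, y = 13


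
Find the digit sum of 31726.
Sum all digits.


3 + 1 + 7 + 2 + 6 = 19


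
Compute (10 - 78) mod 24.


10 - 78 = -68
-68 mod 24 = 4


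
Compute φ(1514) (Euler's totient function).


1514 = 2 × 757
Prime factors: 2, 757
φ(1514) = 1514 × (1-1/2) × (1-1/757)
= 1514 × 1/2 × 756/757 = 756

φ(1514) = 756


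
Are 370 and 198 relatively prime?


Euclidean algorithm:
370 = 1 * 198 + 172
198 = 1 * 172 + 26
172 = 6 * 26 + 16
26 = 1 * 16 + 10
16 = 1 * 10 + 6
10 = 1 * 6 + 4
6 = 1 * 4 + 2
4 = 2 * 2 + 0
GCD(370, 198) = 2

No, not coprime (GCD = 2)


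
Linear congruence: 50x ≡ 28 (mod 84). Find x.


GCD(50, 84) = 2 divides 28
Divide: 25x ≡ 14 (mod 42)
x ≡ 14 (mod 42)


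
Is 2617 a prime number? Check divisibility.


Check divisors up to sqrt(2617) = 51.1566
No divisors found.
2617 is prime.

Yes, 2617 is prime


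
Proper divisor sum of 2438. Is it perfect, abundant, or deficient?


Proper divisors: 1, 2, 23, 46, 53, 106, 1219
Sum = 1 + 2 + 23 + 46 + 53 + 106 + 1219 = 1450
1450 < 2438 → deficient

s(2438) = 1450 (deficient)


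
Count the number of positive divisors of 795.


795 = 3^1 × 5^1 × 53^1
d(795) = (1+1) × (1+1) × (1+1) = 8

8 divisors


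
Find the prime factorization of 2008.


2008 / 2 = 1004
1004 / 2 = 502
502 / 2 = 251
251 / 251 = 1
2008 = 2^3 × 251


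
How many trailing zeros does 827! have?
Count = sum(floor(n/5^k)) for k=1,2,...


floor(827/5) = 165
floor(827/25) = 33
floor(827/125) = 6
floor(827/625) = 1
Total = 205

205 trailing zeros


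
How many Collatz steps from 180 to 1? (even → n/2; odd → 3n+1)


180 → 90 → 45 → 136 → 68 → 34 → 17 → 52 → 26 → 13 → 40 → 20 → 10 → 5 → 16 → 8 → 4 → 2 → 1
Total steps = 18

18 steps


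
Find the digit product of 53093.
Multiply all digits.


5 × 3 × 0 × 9 × 3 = 0


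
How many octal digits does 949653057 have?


949653057 in base 8 = 7046507101
Number of digits = 10

10 digits (base 8)


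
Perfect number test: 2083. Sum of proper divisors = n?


Proper divisors of 2083: 1
Sum = 1 = 1

No, 2083 is not perfect (1 ≠ 2083)


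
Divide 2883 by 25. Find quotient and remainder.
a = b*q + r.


2883 = 25 * 115 + 8
Check: 2875 + 8 = 2883

q = 115, r = 8


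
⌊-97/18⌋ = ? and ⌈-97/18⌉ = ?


-97/18 = -5.3889
floor = -6
ceil = -5

floor = -6, ceil = -5


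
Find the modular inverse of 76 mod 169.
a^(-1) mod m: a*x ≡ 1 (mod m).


Use the extended Euclidean algorithm on (169, 76); each row r = 169*s + 76*t:
r=169, s=1, t=0
r=76, s=0, t=1
q=2: r=17, s=1, t=-2   [169*(1) + 76*(-2) = 17]
q=4: r=8, s=-4, t=9   [169*(-4) + 76*(9) = 8]
q=2: r=1, s=9, t=-20   [169*(9) + 76*(-20) = 1]
q=8: r=0, s=-76, t=169   [169*(-76) + 76*(169) = 0]
GCD = 1 with t = -20, so 76*(-20) ≡ 1 (mod 169)
Inverse = -20 mod 169 = 149
Check: 76 * 149 = 11324 ≡ 1 (mod 169)

76^(-1) ≡ 149 (mod 169)


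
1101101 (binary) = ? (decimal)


1101101 (base 2) = 109 (decimal)
109 (decimal) = 109 (base 10)


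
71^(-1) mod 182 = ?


Use the extended Euclidean algorithm on (182, 71); each row r = 182*s + 71*t:
r=182, s=1, t=0
r=71, s=0, t=1
q=2: r=40, s=1, t=-2   [182*(1) + 71*(-2) = 40]
q=1: r=31, s=-1, t=3   [182*(-1) + 71*(3) = 31]
q=1: r=9, s=2, t=-5   [182*(2) + 71*(-5) = 9]
q=3: r=4, s=-7, t=18   [182*(-7) + 71*(18) = 4]
q=2: r=1, s=16, t=-41   [182*(16) + 71*(-41) = 1]
q=4: r=0, s=-71, t=182   [182*(-71) + 71*(182) = 0]
GCD = 1 with t = -41, so 71*(-41) ≡ 1 (mod 182)
Inverse = -41 mod 182 = 141
Check: 71 * 141 = 10011 ≡ 1 (mod 182)

71^(-1) ≡ 141 (mod 182)


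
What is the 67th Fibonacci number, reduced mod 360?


F(k) mod 360 for k=1..67:
1, 1, 2, 3, 5, 8, 13, 21, 34, 55, 89, 144, 233, 17, 250, 267, 157, 64, 221, 285, 146, 71, 217, 288, 145, 73, 218, 291, 149, 80, 229, 309, 178, 127, 305, 72, 17, 89, 106, 195, 301, 136, 77, 213, 290, 143, 73, 216, 289, 145, 74, 219, 293, 152, 85, 237, 322, 199, 161, 0, 161, 161, 322, 123, 85, 208, 293
F(67) mod 360 = 293


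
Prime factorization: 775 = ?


775 / 5 = 155
155 / 5 = 31
31 / 31 = 1
775 = 5^2 × 31


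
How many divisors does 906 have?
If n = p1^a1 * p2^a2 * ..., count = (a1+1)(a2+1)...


906 = 2^1 × 3^1 × 151^1
d(906) = (1+1) × (1+1) × (1+1) = 8

8 divisors


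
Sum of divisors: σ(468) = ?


Divisors of 468: 1, 2, 3, 4, 6, 9, 12, 13, 18, 26, 36, 39, 52, 78, 117, 156, 234, 468
Sum = 1 + 2 + 3 + 4 + 6 + 9 + 12 + 13 + 18 + 26 + 36 + 39 + 52 + 78 + 117 + 156 + 234 + 468 = 1274

σ(468) = 1274


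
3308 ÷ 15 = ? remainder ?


3308 = 15 * 220 + 8
Check: 3300 + 8 = 3308

q = 220, r = 8


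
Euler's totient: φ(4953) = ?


4953 = 3 × 13 × 127
Prime factors: 3, 13, 127
φ(4953) = 4953 × (1-1/3) × (1-1/13) × (1-1/127)
= 4953 × 2/3 × 12/13 × 126/127 = 3024

φ(4953) = 3024


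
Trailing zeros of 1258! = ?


floor(1258/5) = 251
floor(1258/25) = 50
floor(1258/125) = 10
floor(1258/625) = 2
Total = 313

313 trailing zeros


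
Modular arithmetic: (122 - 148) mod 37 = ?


122 - 148 = -26
-26 mod 37 = 11


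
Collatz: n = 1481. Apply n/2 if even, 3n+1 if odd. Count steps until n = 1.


1481 → 4444 → 2222 → 1111 → 3334 → 1667 → 5002 → 2501 → 7504 → 3752 → 1876 → 938 → 469 → 1408 → 704 → 352 → 176 → 88 → 44 → 22 → 11 → 34 → 17 → 52 → 26 → 13 → 40 → 20 → 10 → 5 → 16 → 8 → 4 → 2 → 1
Total steps = 34

34 steps


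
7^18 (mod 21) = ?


7^1 mod 21 = 7
7^2 mod 21 = 7
7^3 mod 21 = 7
7^4 mod 21 = 7
7^5 mod 21 = 7
7^6 mod 21 = 7
7^7 mod 21 = 7
7^8 mod 21 = 7
7^9 mod 21 = 7
7^10 mod 21 = 7
7^11 mod 21 = 7
7^12 mod 21 = 7
7^13 mod 21 = 7
7^14 mod 21 = 7
7^15 mod 21 = 7
7^16 mod 21 = 7
7^17 mod 21 = 7
7^18 mod 21 = 7


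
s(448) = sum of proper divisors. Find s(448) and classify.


Proper divisors: 1, 2, 4, 7, 8, 14, 16, 28, 32, 56, 64, 112, 224
Sum = 1 + 2 + 4 + 7 + 8 + 14 + 16 + 28 + 32 + 56 + 64 + 112 + 224 = 568
568 > 448 → abundant

s(448) = 568 (abundant)


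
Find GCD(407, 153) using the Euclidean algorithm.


407 = 2 * 153 + 101
153 = 1 * 101 + 52
101 = 1 * 52 + 49
52 = 1 * 49 + 3
49 = 16 * 3 + 1
3 = 3 * 1 + 0
GCD = 1


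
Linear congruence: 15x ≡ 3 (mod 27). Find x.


GCD(15, 27) = 3 divides 3
Divide: 5x ≡ 1 (mod 9)
x ≡ 2 (mod 9)


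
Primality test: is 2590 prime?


2590 / 2 = 1295 (exact division)
2590 is NOT prime.

No, 2590 is not prime


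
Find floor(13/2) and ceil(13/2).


13/2 = 6.5000
floor = 6
ceil = 7

floor = 6, ceil = 7


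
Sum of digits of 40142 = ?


4 + 0 + 1 + 4 + 2 = 11


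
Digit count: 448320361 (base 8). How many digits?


448320361 in base 8 = 3256151551
Number of digits = 10

10 digits (base 8)


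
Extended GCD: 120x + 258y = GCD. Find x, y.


Tabular extended Euclidean (each row: r = 120*s + 258*t):
r=120, s=1, t=0
r=258, s=0, t=1
q=0: r=120, s=1, t=0   [120*(1) + 258*(0) = 120]
q=2: r=18, s=-2, t=1   [120*(-2) + 258*(1) = 18]
q=6: r=12, s=13, t=-6   [120*(13) + 258*(-6) = 12]
q=1: r=6, s=-15, t=7   [120*(-15) + 258*(7) = 6]
q=2: r=0, s=43, t=-20   [120*(43) + 258*(-20) = 0]
GCD = 6; from the row with r=6: x=-15, y=7
Check: 120*(-15) + 258*(7) = -1800 + 1806 = 6

GCD = 6, x = -15, y = 7


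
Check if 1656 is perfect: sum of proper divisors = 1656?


Proper divisors of 1656: 1, 2, 3, 4, 6, 8, 9, 12, 18, 23, 24, 36, 46, 69, 72, 92, 138, 184, 207, 276, 414, 552, 828
Sum = 1 + 2 + 3 + 4 + 6 + 8 + 9 + 12 + 18 + 23 + 24 + 36 + 46 + 69 + 72 + 92 + 138 + 184 + 207 + 276 + 414 + 552 + 828 = 3024

No, 1656 is not perfect (3024 ≠ 1656)


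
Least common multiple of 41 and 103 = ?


GCD(41, 103) = 1
LCM = 41*103/1 = 4223/1 = 4223

LCM = 4223


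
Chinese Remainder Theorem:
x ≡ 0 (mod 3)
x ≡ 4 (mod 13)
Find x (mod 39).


M = 3*13 = 39
M1 = M/3 = 13, M2 = M/13 = 3
M1^(-1) mod 3 = 1, M2^(-1) mod 13 = 9
x = 0*13*1 + 4*3*9 = 108
108 mod 39 = 30
Check: 30 mod 3 = 0 ✓, 30 mod 13 = 4 ✓

x ≡ 30 (mod 39)


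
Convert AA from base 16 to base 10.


AA (base 16) = 170 (decimal)
170 (decimal) = 170 (base 10)


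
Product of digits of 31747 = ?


3 × 1 × 7 × 4 × 7 = 588


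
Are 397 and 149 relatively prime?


Euclidean algorithm:
397 = 2 * 149 + 99
149 = 1 * 99 + 50
99 = 1 * 50 + 49
50 = 1 * 49 + 1
49 = 49 * 1 + 0
GCD(397, 149) = 1

Yes, coprime (GCD = 1)


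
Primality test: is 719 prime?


Check divisors up to sqrt(719) = 26.8142
No divisors found.
719 is prime.

Yes, 719 is prime


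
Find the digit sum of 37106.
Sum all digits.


3 + 7 + 1 + 0 + 6 = 17


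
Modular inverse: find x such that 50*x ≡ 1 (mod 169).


Use the extended Euclidean algorithm on (169, 50); each row r = 169*s + 50*t:
r=169, s=1, t=0
r=50, s=0, t=1
q=3: r=19, s=1, t=-3   [169*(1) + 50*(-3) = 19]
q=2: r=12, s=-2, t=7   [169*(-2) + 50*(7) = 12]
q=1: r=7, s=3, t=-10   [169*(3) + 50*(-10) = 7]
q=1: r=5, s=-5, t=17   [169*(-5) + 50*(17) = 5]
q=1: r=2, s=8, t=-27   [169*(8) + 50*(-27) = 2]
q=2: r=1, s=-21, t=71   [169*(-21) + 50*(71) = 1]
q=2: r=0, s=50, t=-169   [169*(50) + 50*(-169) = 0]
GCD = 1 with t = 71, so 50*(71) ≡ 1 (mod 169)
Inverse = 71 mod 169 = 71
Check: 50 * 71 = 3550 ≡ 1 (mod 169)

50^(-1) ≡ 71 (mod 169)


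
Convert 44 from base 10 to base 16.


44 (base 10) = 44 (decimal)
44 (decimal) = 2C (base 16)


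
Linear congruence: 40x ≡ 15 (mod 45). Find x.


GCD(40, 45) = 5 divides 15
Divide: 8x ≡ 3 (mod 9)
x ≡ 6 (mod 9)


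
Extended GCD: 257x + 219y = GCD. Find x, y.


Tabular extended Euclidean (each row: r = 257*s + 219*t):
r=257, s=1, t=0
r=219, s=0, t=1
q=1: r=38, s=1, t=-1   [257*(1) + 219*(-1) = 38]
q=5: r=29, s=-5, t=6   [257*(-5) + 219*(6) = 29]
q=1: r=9, s=6, t=-7   [257*(6) + 219*(-7) = 9]
q=3: r=2, s=-23, t=27   [257*(-23) + 219*(27) = 2]
q=4: r=1, s=98, t=-115   [257*(98) + 219*(-115) = 1]
q=2: r=0, s=-219, t=257   [257*(-219) + 219*(257) = 0]
GCD = 1; from the row with r=1: x=98, y=-115
Check: 257*(98) + 219*(-115) = 25186 - 25185 = 1

GCD = 1, x = 98, y = -115


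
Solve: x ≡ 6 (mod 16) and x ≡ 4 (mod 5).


M = 16*5 = 80
M1 = M/16 = 5, M2 = M/5 = 16
M1^(-1) mod 16 = 13, M2^(-1) mod 5 = 1
x = 6*5*13 + 4*16*1 = 454
454 mod 80 = 54
Check: 54 mod 16 = 6 ✓, 54 mod 5 = 4 ✓

x ≡ 54 (mod 80)


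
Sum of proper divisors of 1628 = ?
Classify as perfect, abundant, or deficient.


Proper divisors: 1, 2, 4, 11, 22, 37, 44, 74, 148, 407, 814
Sum = 1 + 2 + 4 + 11 + 22 + 37 + 44 + 74 + 148 + 407 + 814 = 1564
1564 < 1628 → deficient

s(1628) = 1564 (deficient)


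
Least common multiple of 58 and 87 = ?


GCD(58, 87) = 29
LCM = 58*87/29 = 5046/29 = 174

LCM = 174


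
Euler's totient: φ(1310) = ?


1310 = 2 × 5 × 131
Prime factors: 2, 5, 131
φ(1310) = 1310 × (1-1/2) × (1-1/5) × (1-1/131)
= 1310 × 1/2 × 4/5 × 130/131 = 520

φ(1310) = 520


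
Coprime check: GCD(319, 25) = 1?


Euclidean algorithm:
319 = 12 * 25 + 19
25 = 1 * 19 + 6
19 = 3 * 6 + 1
6 = 6 * 1 + 0
GCD(319, 25) = 1

Yes, coprime (GCD = 1)


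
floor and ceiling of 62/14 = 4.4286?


62/14 = 4.4286
floor = 4
ceil = 5

floor = 4, ceil = 5


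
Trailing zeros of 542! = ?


floor(542/5) = 108
floor(542/25) = 21
floor(542/125) = 4
Total = 133

133 trailing zeros


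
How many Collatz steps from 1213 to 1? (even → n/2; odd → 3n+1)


1213 → 3640 → 1820 → 910 → 455 → 1366 → 683 → 2050 → 1025 → 3076 → 1538 → 769 → 2308 → 1154 → 577 → 1732 → 866 → 433 → 1300 → 650 → 325 → 976 → 488 → 244 → 122 → 61 → 184 → 92 → 46 → 23 → 70 → 35 → 106 → 53 → 160 → 80 → 40 → 20 → 10 → 5 → 16 → 8 → 4 → 2 → 1
Total steps = 44

44 steps


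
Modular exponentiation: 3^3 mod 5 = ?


3^1 mod 5 = 3
3^2 mod 5 = 4
3^3 mod 5 = 2


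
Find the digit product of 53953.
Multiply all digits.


5 × 3 × 9 × 5 × 3 = 2025


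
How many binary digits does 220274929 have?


220274929 in base 2 = 1101001000010010000011110001
Number of digits = 28

28 digits (base 2)


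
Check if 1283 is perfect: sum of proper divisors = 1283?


Proper divisors of 1283: 1
Sum = 1 = 1

No, 1283 is not perfect (1 ≠ 1283)


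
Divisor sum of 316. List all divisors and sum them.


Divisors of 316: 1, 2, 4, 79, 158, 316
Sum = 1 + 2 + 4 + 79 + 158 + 316 = 560

σ(316) = 560


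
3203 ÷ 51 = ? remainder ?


3203 = 51 * 62 + 41
Check: 3162 + 41 = 3203

q = 62, r = 41


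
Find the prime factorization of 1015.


1015 / 5 = 203
203 / 7 = 29
29 / 29 = 1
1015 = 5 × 7 × 29


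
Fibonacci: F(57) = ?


Sequence: 1, 1, 2, 3, 5, 8, 13, 21, 34, 55, 89, 144, 233, 377, 610, 987, 1597, 2584, 4181, 6765, 10946, 17711, 28657, 46368, 75025, 121393, 196418, 317811, 514229, 832040, 1346269, 2178309, 3524578, 5702887, 9227465, 14930352, 24157817, 39088169, 63245986, 102334155, 165580141, 267914296, 433494437, 701408733, 1134903170, 1836311903, 2971215073, 4807526976, 7778742049, 12586269025, 20365011074, 32951280099, 53316291173, 86267571272, 139583862445, 225851433717, 365435296162
F(57) = 365435296162


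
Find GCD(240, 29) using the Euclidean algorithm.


240 = 8 * 29 + 8
29 = 3 * 8 + 5
8 = 1 * 5 + 3
5 = 1 * 3 + 2
3 = 1 * 2 + 1
2 = 2 * 1 + 0
GCD = 1


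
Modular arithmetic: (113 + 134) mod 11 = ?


113 + 134 = 247
247 mod 11 = 5


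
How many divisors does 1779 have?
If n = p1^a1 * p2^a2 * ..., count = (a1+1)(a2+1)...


1779 = 3^1 × 593^1
d(1779) = (1+1) × (1+1) = 4

4 divisors


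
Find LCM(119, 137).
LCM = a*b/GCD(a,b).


GCD(119, 137) = 1
LCM = 119*137/1 = 16303/1 = 16303

LCM = 16303


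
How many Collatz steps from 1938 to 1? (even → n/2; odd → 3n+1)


1938 → 969 → 2908 → 1454 → 727 → 2182 → 1091 → 3274 → 1637 → 4912 → 2456 → 1228 → 614 → 307 → 922 → 461 → 1384 → 692 → 346 → 173 → 520 → 260 → 130 → 65 → 196 → 98 → 49 → 148 → 74 → 37 → 112 → 56 → 28 → 14 → 7 → 22 → 11 → 34 → 17 → 52 → 26 → 13 → 40 → 20 → 10 → 5 → 16 → 8 → 4 → 2 → 1
Total steps = 50

50 steps


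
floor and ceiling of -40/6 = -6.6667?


-40/6 = -6.6667
floor = -7
ceil = -6

floor = -7, ceil = -6


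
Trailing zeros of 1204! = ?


floor(1204/5) = 240
floor(1204/25) = 48
floor(1204/125) = 9
floor(1204/625) = 1
Total = 298

298 trailing zeros


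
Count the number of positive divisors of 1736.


1736 = 2^3 × 7^1 × 31^1
d(1736) = (3+1) × (1+1) × (1+1) = 16

16 divisors


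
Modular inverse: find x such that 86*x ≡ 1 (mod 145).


Use the extended Euclidean algorithm on (145, 86); each row r = 145*s + 86*t:
r=145, s=1, t=0
r=86, s=0, t=1
q=1: r=59, s=1, t=-1   [145*(1) + 86*(-1) = 59]
q=1: r=27, s=-1, t=2   [145*(-1) + 86*(2) = 27]
q=2: r=5, s=3, t=-5   [145*(3) + 86*(-5) = 5]
q=5: r=2, s=-16, t=27   [145*(-16) + 86*(27) = 2]
q=2: r=1, s=35, t=-59   [145*(35) + 86*(-59) = 1]
q=2: r=0, s=-86, t=145   [145*(-86) + 86*(145) = 0]
GCD = 1 with t = -59, so 86*(-59) ≡ 1 (mod 145)
Inverse = -59 mod 145 = 86
Check: 86 * 86 = 7396 ≡ 1 (mod 145)

86^(-1) ≡ 86 (mod 145)


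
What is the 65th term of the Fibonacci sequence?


Sequence: 1, 1, 2, 3, 5, 8, 13, 21, 34, 55, 89, 144, 233, 377, 610, 987, 1597, 2584, 4181, 6765, 10946, 17711, 28657, 46368, 75025, 121393, 196418, 317811, 514229, 832040, 1346269, 2178309, 3524578, 5702887, 9227465, 14930352, 24157817, 39088169, 63245986, 102334155, 165580141, 267914296, 433494437, 701408733, 1134903170, 1836311903, 2971215073, 4807526976, 7778742049, 12586269025, 20365011074, 32951280099, 53316291173, 86267571272, 139583862445, 225851433717, 365435296162, 591286729879, 956722026041, 1548008755920, 2504730781961, 4052739537881, 6557470319842, 10610209857723, 17167680177565
F(65) = 17167680177565


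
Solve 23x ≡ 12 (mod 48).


GCD(23, 48) = 1, unique solution
a^(-1) mod 48 = 23
x = 23 * 12 mod 48 = 36

x ≡ 36 (mod 48)


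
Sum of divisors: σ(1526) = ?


Divisors of 1526: 1, 2, 7, 14, 109, 218, 763, 1526
Sum = 1 + 2 + 7 + 14 + 109 + 218 + 763 + 1526 = 2640

σ(1526) = 2640


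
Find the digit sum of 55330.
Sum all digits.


5 + 5 + 3 + 3 + 0 = 16


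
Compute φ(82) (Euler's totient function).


82 = 2 × 41
Prime factors: 2, 41
φ(82) = 82 × (1-1/2) × (1-1/41)
= 82 × 1/2 × 40/41 = 40

φ(82) = 40


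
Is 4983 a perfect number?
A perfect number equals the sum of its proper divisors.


Proper divisors of 4983: 1, 3, 11, 33, 151, 453, 1661
Sum = 1 + 3 + 11 + 33 + 151 + 453 + 1661 = 2313

No, 4983 is not perfect (2313 ≠ 4983)


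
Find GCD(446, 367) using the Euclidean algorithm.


446 = 1 * 367 + 79
367 = 4 * 79 + 51
79 = 1 * 51 + 28
51 = 1 * 28 + 23
28 = 1 * 23 + 5
23 = 4 * 5 + 3
5 = 1 * 3 + 2
3 = 1 * 2 + 1
2 = 2 * 1 + 0
GCD = 1


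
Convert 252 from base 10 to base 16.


252 (base 10) = 252 (decimal)
252 (decimal) = FC (base 16)


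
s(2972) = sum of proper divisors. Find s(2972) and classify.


Proper divisors: 1, 2, 4, 743, 1486
Sum = 1 + 2 + 4 + 743 + 1486 = 2236
2236 < 2972 → deficient

s(2972) = 2236 (deficient)


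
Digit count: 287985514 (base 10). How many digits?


287985514 has 9 digits in base 10
floor(log10(287985514)) + 1 = floor(8.4594) + 1 = 9

9 digits (base 10)


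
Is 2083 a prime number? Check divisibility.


Check divisors up to sqrt(2083) = 45.6399
No divisors found.
2083 is prime.

Yes, 2083 is prime


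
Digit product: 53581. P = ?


5 × 3 × 5 × 8 × 1 = 600


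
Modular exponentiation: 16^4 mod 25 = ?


16^1 mod 25 = 16
16^2 mod 25 = 6
16^3 mod 25 = 21
16^4 mod 25 = 11


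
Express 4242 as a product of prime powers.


4242 / 2 = 2121
2121 / 3 = 707
707 / 7 = 101
101 / 101 = 1
4242 = 2 × 3 × 7 × 101


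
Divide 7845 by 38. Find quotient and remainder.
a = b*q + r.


7845 = 38 * 206 + 17
Check: 7828 + 17 = 7845

q = 206, r = 17


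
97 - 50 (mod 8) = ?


97 - 50 = 47
47 mod 8 = 7


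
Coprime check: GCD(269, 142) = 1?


Euclidean algorithm:
269 = 1 * 142 + 127
142 = 1 * 127 + 15
127 = 8 * 15 + 7
15 = 2 * 7 + 1
7 = 7 * 1 + 0
GCD(269, 142) = 1

Yes, coprime (GCD = 1)


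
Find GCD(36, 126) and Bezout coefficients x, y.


Tabular extended Euclidean (each row: r = 36*s + 126*t):
r=36, s=1, t=0
r=126, s=0, t=1
q=0: r=36, s=1, t=0   [36*(1) + 126*(0) = 36]
q=3: r=18, s=-3, t=1   [36*(-3) + 126*(1) = 18]
q=2: r=0, s=7, t=-2   [36*(7) + 126*(-2) = 0]
GCD = 18; from the row with r=18: x=-3, y=1
Check: 36*(-3) + 126*(1) = -108 + 126 = 18

GCD = 18, x = -3, y = 1


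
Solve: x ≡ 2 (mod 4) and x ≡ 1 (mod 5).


M = 4*5 = 20
M1 = M/4 = 5, M2 = M/5 = 4
M1^(-1) mod 4 = 1, M2^(-1) mod 5 = 4
x = 2*5*1 + 1*4*4 = 26
26 mod 20 = 6
Check: 6 mod 4 = 2 ✓, 6 mod 5 = 1 ✓

x ≡ 6 (mod 20)


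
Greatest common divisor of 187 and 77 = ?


187 = 2 * 77 + 33
77 = 2 * 33 + 11
33 = 3 * 11 + 0
GCD = 11


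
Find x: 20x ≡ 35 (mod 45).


GCD(20, 45) = 5 divides 35
Divide: 4x ≡ 7 (mod 9)
x ≡ 4 (mod 9)


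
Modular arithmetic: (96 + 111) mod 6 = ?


96 + 111 = 207
207 mod 6 = 3


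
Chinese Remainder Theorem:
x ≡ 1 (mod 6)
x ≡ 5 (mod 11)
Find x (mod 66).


M = 6*11 = 66
M1 = M/6 = 11, M2 = M/11 = 6
M1^(-1) mod 6 = 5, M2^(-1) mod 11 = 2
x = 1*11*5 + 5*6*2 = 115
115 mod 66 = 49
Check: 49 mod 6 = 1 ✓, 49 mod 11 = 5 ✓

x ≡ 49 (mod 66)


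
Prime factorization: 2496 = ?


2496 / 2 = 1248
1248 / 2 = 624
624 / 2 = 312
312 / 2 = 156
156 / 2 = 78
78 / 2 = 39
39 / 3 = 13
13 / 13 = 1
2496 = 2^6 × 3 × 13


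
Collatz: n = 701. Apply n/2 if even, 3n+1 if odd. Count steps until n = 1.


701 → 2104 → 1052 → 526 → 263 → 790 → 395 → 1186 → 593 → 1780 → 890 → 445 → 1336 → 668 → 334 → 167 → 502 → 251 → 754 → 377 → 1132 → 566 → 283 → 850 → 425 → 1276 → 638 → 319 → 958 → 479 → 1438 → 719 → 2158 → 1079 → 3238 → 1619 → 4858 → 2429 → 7288 → 3644 → 1822 → 911 → 2734 → 1367 → 4102 → 2051 → 6154 → 3077 → 9232 → 4616 → 2308 → 1154 → 577 → 1732 → 866 → 433 → 1300 → 650 → 325 → 976 → 488 → 244 → 122 → 61 → 184 → 92 → 46 → 23 → 70 → 35 → 106 → 53 → 160 → 80 → 40 → 20 → 10 → 5 → 16 → 8 → 4 → 2 → 1
Total steps = 82

82 steps


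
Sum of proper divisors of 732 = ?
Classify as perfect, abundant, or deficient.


Proper divisors: 1, 2, 3, 4, 6, 12, 61, 122, 183, 244, 366
Sum = 1 + 2 + 3 + 4 + 6 + 12 + 61 + 122 + 183 + 244 + 366 = 1004
1004 > 732 → abundant

s(732) = 1004 (abundant)


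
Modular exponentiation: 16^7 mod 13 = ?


16^1 mod 13 = 3
16^2 mod 13 = 9
16^3 mod 13 = 1
16^4 mod 13 = 3
16^5 mod 13 = 9
16^6 mod 13 = 1
16^7 mod 13 = 3


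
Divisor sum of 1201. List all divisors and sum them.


Divisors of 1201: 1, 1201
Sum = 1 + 1201 = 1202

σ(1201) = 1202


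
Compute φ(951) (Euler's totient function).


951 = 3 × 317
Prime factors: 3, 317
φ(951) = 951 × (1-1/3) × (1-1/317)
= 951 × 2/3 × 316/317 = 632

φ(951) = 632


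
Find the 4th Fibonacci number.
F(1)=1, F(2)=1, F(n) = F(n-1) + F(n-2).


Sequence: 1, 1, 2, 3
F(4) = 3


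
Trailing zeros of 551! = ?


floor(551/5) = 110
floor(551/25) = 22
floor(551/125) = 4
Total = 136

136 trailing zeros


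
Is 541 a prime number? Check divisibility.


Check divisors up to sqrt(541) = 23.2594
No divisors found.
541 is prime.

Yes, 541 is prime


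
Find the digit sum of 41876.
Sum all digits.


4 + 1 + 8 + 7 + 6 = 26


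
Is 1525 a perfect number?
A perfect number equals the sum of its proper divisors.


Proper divisors of 1525: 1, 5, 25, 61, 305
Sum = 1 + 5 + 25 + 61 + 305 = 397

No, 1525 is not perfect (397 ≠ 1525)


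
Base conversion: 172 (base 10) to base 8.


172 (base 10) = 172 (decimal)
172 (decimal) = 254 (base 8)


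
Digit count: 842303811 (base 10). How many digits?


842303811 has 9 digits in base 10
floor(log10(842303811)) + 1 = floor(8.9255) + 1 = 9

9 digits (base 10)


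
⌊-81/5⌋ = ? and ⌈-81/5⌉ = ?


-81/5 = -16.2000
floor = -17
ceil = -16

floor = -17, ceil = -16


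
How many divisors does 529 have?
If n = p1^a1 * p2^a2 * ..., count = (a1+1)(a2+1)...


529 = 23^2
d(529) = (2+1) = 3

3 divisors


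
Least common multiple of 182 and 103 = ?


GCD(182, 103) = 1
LCM = 182*103/1 = 18746/1 = 18746

LCM = 18746


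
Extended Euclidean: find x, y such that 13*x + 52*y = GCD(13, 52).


Tabular extended Euclidean (each row: r = 13*s + 52*t):
r=13, s=1, t=0
r=52, s=0, t=1
q=0: r=13, s=1, t=0   [13*(1) + 52*(0) = 13]
q=4: r=0, s=-4, t=1   [13*(-4) + 52*(1) = 0]
GCD = 13; from the row with r=13: x=1, y=0
Check: 13*(1) + 52*(0) = 13 + 0 = 13

GCD = 13, x = 1, y = 0


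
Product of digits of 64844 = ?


6 × 4 × 8 × 4 × 4 = 3072


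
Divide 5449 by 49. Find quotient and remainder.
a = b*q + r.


5449 = 49 * 111 + 10
Check: 5439 + 10 = 5449

q = 111, r = 10


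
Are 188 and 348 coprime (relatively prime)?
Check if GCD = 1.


Euclidean algorithm:
348 = 1 * 188 + 160
188 = 1 * 160 + 28
160 = 5 * 28 + 20
28 = 1 * 20 + 8
20 = 2 * 8 + 4
8 = 2 * 4 + 0
GCD(188, 348) = 4

No, not coprime (GCD = 4)


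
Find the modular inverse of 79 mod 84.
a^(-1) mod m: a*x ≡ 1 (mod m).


Use the extended Euclidean algorithm on (84, 79); each row r = 84*s + 79*t:
r=84, s=1, t=0
r=79, s=0, t=1
q=1: r=5, s=1, t=-1   [84*(1) + 79*(-1) = 5]
q=15: r=4, s=-15, t=16   [84*(-15) + 79*(16) = 4]
q=1: r=1, s=16, t=-17   [84*(16) + 79*(-17) = 1]
q=4: r=0, s=-79, t=84   [84*(-79) + 79*(84) = 0]
GCD = 1 with t = -17, so 79*(-17) ≡ 1 (mod 84)
Inverse = -17 mod 84 = 67
Check: 79 * 67 = 5293 ≡ 1 (mod 84)

79^(-1) ≡ 67 (mod 84)


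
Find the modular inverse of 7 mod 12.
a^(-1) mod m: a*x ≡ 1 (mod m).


Use the extended Euclidean algorithm on (12, 7); each row r = 12*s + 7*t:
r=12, s=1, t=0
r=7, s=0, t=1
q=1: r=5, s=1, t=-1   [12*(1) + 7*(-1) = 5]
q=1: r=2, s=-1, t=2   [12*(-1) + 7*(2) = 2]
q=2: r=1, s=3, t=-5   [12*(3) + 7*(-5) = 1]
q=2: r=0, s=-7, t=12   [12*(-7) + 7*(12) = 0]
GCD = 1 with t = -5, so 7*(-5) ≡ 1 (mod 12)
Inverse = -5 mod 12 = 7
Check: 7 * 7 = 49 ≡ 1 (mod 12)

7^(-1) ≡ 7 (mod 12)


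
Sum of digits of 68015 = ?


6 + 8 + 0 + 1 + 5 = 20


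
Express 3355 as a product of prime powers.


3355 / 5 = 671
671 / 11 = 61
61 / 61 = 1
3355 = 5 × 11 × 61


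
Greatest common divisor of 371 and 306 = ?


371 = 1 * 306 + 65
306 = 4 * 65 + 46
65 = 1 * 46 + 19
46 = 2 * 19 + 8
19 = 2 * 8 + 3
8 = 2 * 3 + 2
3 = 1 * 2 + 1
2 = 2 * 1 + 0
GCD = 1


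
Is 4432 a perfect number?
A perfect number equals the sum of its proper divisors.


Proper divisors of 4432: 1, 2, 4, 8, 16, 277, 554, 1108, 2216
Sum = 1 + 2 + 4 + 8 + 16 + 277 + 554 + 1108 + 2216 = 4186

No, 4432 is not perfect (4186 ≠ 4432)


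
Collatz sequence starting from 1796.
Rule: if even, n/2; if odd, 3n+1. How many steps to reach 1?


1796 → 898 → 449 → 1348 → 674 → 337 → 1012 → 506 → 253 → 760 → 380 → 190 → 95 → 286 → 143 → 430 → 215 → 646 → 323 → 970 → 485 → 1456 → 728 → 364 → 182 → 91 → 274 → 137 → 412 → 206 → 103 → 310 → 155 → 466 → 233 → 700 → 350 → 175 → 526 → 263 → 790 → 395 → 1186 → 593 → 1780 → 890 → 445 → 1336 → 668 → 334 → 167 → 502 → 251 → 754 → 377 → 1132 → 566 → 283 → 850 → 425 → 1276 → 638 → 319 → 958 → 479 → 1438 → 719 → 2158 → 1079 → 3238 → 1619 → 4858 → 2429 → 7288 → 3644 → 1822 → 911 → 2734 → 1367 → 4102 → 2051 → 6154 → 3077 → 9232 → 4616 → 2308 → 1154 → 577 → 1732 → 866 → 433 → 1300 → 650 → 325 → 976 → 488 → 244 → 122 → 61 → 184 → 92 → 46 → 23 → 70 → 35 → 106 → 53 → 160 → 80 → 40 → 20 → 10 → 5 → 16 → 8 → 4 → 2 → 1
Total steps = 117

117 steps


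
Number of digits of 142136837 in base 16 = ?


142136837 in base 16 = 878D605
Number of digits = 7

7 digits (base 16)


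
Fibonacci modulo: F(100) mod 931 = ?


F(k) mod 931 for k=1..100:
1, 1, 2, 3, 5, 8, 13, 21, 34, 55, 89, 144, 233, 377, 610, 56, 666, 722, 457, 248, 705, 22, 727, 749, 545, 363, 908, 340, 317, 657, 43, 700, 743, 512, 324, 836, 229, 134, 363, 497, 860, 426, 355, 781, 205, 55, 260, 315, 575, 890, 534, 493, 96, 589, 685, 343, 97, 440, 537, 46, 583, 629, 281, 910, 260, 239, 499, 738, 306, 113, 419, 532, 20, 552, 572, 193, 765, 27, 792, 819, 680, 568, 317, 885, 271, 225, 496, 721, 286, 76, 362, 438, 800, 307, 176, 483, 659, 211, 870, 150
F(100) mod 931 = 150


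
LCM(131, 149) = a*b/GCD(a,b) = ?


GCD(131, 149) = 1
LCM = 131*149/1 = 19519/1 = 19519

LCM = 19519


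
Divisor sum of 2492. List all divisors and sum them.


Divisors of 2492: 1, 2, 4, 7, 14, 28, 89, 178, 356, 623, 1246, 2492
Sum = 1 + 2 + 4 + 7 + 14 + 28 + 89 + 178 + 356 + 623 + 1246 + 2492 = 5040

σ(2492) = 5040


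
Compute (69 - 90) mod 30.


69 - 90 = -21
-21 mod 30 = 9


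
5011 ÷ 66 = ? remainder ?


5011 = 66 * 75 + 61
Check: 4950 + 61 = 5011

q = 75, r = 61


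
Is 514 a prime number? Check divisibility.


514 / 2 = 257 (exact division)
514 is NOT prime.

No, 514 is not prime


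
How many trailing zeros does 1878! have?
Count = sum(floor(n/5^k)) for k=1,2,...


floor(1878/5) = 375
floor(1878/25) = 75
floor(1878/125) = 15
floor(1878/625) = 3
Total = 468

468 trailing zeros


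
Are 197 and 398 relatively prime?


Euclidean algorithm:
398 = 2 * 197 + 4
197 = 49 * 4 + 1
4 = 4 * 1 + 0
GCD(197, 398) = 1

Yes, coprime (GCD = 1)


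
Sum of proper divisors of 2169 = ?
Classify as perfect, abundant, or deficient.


Proper divisors: 1, 3, 9, 241, 723
Sum = 1 + 3 + 9 + 241 + 723 = 977
977 < 2169 → deficient

s(2169) = 977 (deficient)


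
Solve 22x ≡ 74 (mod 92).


GCD(22, 92) = 2 divides 74
Divide: 11x ≡ 37 (mod 46)
x ≡ 41 (mod 46)


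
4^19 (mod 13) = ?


4^1 mod 13 = 4
4^2 mod 13 = 3
4^3 mod 13 = 12
4^4 mod 13 = 9
4^5 mod 13 = 10
4^6 mod 13 = 1
4^7 mod 13 = 4
4^8 mod 13 = 3
4^9 mod 13 = 12
4^10 mod 13 = 9
4^11 mod 13 = 10
4^12 mod 13 = 1
4^13 mod 13 = 4
4^14 mod 13 = 3
4^15 mod 13 = 12
4^16 mod 13 = 9
4^17 mod 13 = 10
4^18 mod 13 = 1
4^19 mod 13 = 4


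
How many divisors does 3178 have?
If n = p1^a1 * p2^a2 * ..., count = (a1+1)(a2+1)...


3178 = 2^1 × 7^1 × 227^1
d(3178) = (1+1) × (1+1) × (1+1) = 8

8 divisors


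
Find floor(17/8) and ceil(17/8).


17/8 = 2.1250
floor = 2
ceil = 3

floor = 2, ceil = 3


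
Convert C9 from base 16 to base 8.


C9 (base 16) = 201 (decimal)
201 (decimal) = 311 (base 8)


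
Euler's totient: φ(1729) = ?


1729 = 7 × 13 × 19
Prime factors: 7, 13, 19
φ(1729) = 1729 × (1-1/7) × (1-1/13) × (1-1/19)
= 1729 × 6/7 × 12/13 × 18/19 = 1296

φ(1729) = 1296


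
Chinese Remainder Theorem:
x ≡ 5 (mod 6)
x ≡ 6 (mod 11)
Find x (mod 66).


M = 6*11 = 66
M1 = M/6 = 11, M2 = M/11 = 6
M1^(-1) mod 6 = 5, M2^(-1) mod 11 = 2
x = 5*11*5 + 6*6*2 = 347
347 mod 66 = 17
Check: 17 mod 6 = 5 ✓, 17 mod 11 = 6 ✓

x ≡ 17 (mod 66)


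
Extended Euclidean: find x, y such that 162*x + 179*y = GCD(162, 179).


Tabular extended Euclidean (each row: r = 162*s + 179*t):
r=162, s=1, t=0
r=179, s=0, t=1
q=0: r=162, s=1, t=0   [162*(1) + 179*(0) = 162]
q=1: r=17, s=-1, t=1   [162*(-1) + 179*(1) = 17]
q=9: r=9, s=10, t=-9   [162*(10) + 179*(-9) = 9]
q=1: r=8, s=-11, t=10   [162*(-11) + 179*(10) = 8]
q=1: r=1, s=21, t=-19   [162*(21) + 179*(-19) = 1]
q=8: r=0, s=-179, t=162   [162*(-179) + 179*(162) = 0]
GCD = 1; from the row with r=1: x=21, y=-19
Check: 162*(21) + 179*(-19) = 3402 - 3401 = 1

GCD = 1, x = 21, y = -19


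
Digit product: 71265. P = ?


7 × 1 × 2 × 6 × 5 = 420


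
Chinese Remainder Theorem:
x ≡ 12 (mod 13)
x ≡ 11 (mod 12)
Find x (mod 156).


M = 13*12 = 156
M1 = M/13 = 12, M2 = M/12 = 13
M1^(-1) mod 13 = 12, M2^(-1) mod 12 = 1
x = 12*12*12 + 11*13*1 = 1871
1871 mod 156 = 155
Check: 155 mod 13 = 12 ✓, 155 mod 12 = 11 ✓

x ≡ 155 (mod 156)


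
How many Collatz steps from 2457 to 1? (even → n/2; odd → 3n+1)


2457 → 7372 → 3686 → 1843 → 5530 → 2765 → 8296 → 4148 → 2074 → 1037 → 3112 → 1556 → 778 → 389 → 1168 → 584 → 292 → 146 → 73 → 220 → 110 → 55 → 166 → 83 → 250 → 125 → 376 → 188 → 94 → 47 → 142 → 71 → 214 → 107 → 322 → 161 → 484 → 242 → 121 → 364 → 182 → 91 → 274 → 137 → 412 → 206 → 103 → 310 → 155 → 466 → 233 → 700 → 350 → 175 → 526 → 263 → 790 → 395 → 1186 → 593 → 1780 → 890 → 445 → 1336 → 668 → 334 → 167 → 502 → 251 → 754 → 377 → 1132 → 566 → 283 → 850 → 425 → 1276 → 638 → 319 → 958 → 479 → 1438 → 719 → 2158 → 1079 → 3238 → 1619 → 4858 → 2429 → 7288 → 3644 → 1822 → 911 → 2734 → 1367 → 4102 → 2051 → 6154 → 3077 → 9232 → 4616 → 2308 → 1154 → 577 → 1732 → 866 → 433 → 1300 → 650 → 325 → 976 → 488 → 244 → 122 → 61 → 184 → 92 → 46 → 23 → 70 → 35 → 106 → 53 → 160 → 80 → 40 → 20 → 10 → 5 → 16 → 8 → 4 → 2 → 1
Total steps = 133

133 steps


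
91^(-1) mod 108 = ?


Use the extended Euclidean algorithm on (108, 91); each row r = 108*s + 91*t:
r=108, s=1, t=0
r=91, s=0, t=1
q=1: r=17, s=1, t=-1   [108*(1) + 91*(-1) = 17]
q=5: r=6, s=-5, t=6   [108*(-5) + 91*(6) = 6]
q=2: r=5, s=11, t=-13   [108*(11) + 91*(-13) = 5]
q=1: r=1, s=-16, t=19   [108*(-16) + 91*(19) = 1]
q=5: r=0, s=91, t=-108   [108*(91) + 91*(-108) = 0]
GCD = 1 with t = 19, so 91*(19) ≡ 1 (mod 108)
Inverse = 19 mod 108 = 19
Check: 91 * 19 = 1729 ≡ 1 (mod 108)

91^(-1) ≡ 19 (mod 108)


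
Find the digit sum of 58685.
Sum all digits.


5 + 8 + 6 + 8 + 5 = 32


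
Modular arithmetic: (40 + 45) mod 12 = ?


40 + 45 = 85
85 mod 12 = 1


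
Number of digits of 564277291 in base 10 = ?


564277291 has 9 digits in base 10
floor(log10(564277291)) + 1 = floor(8.7515) + 1 = 9

9 digits (base 10)


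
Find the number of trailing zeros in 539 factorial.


floor(539/5) = 107
floor(539/25) = 21
floor(539/125) = 4
Total = 132

132 trailing zeros


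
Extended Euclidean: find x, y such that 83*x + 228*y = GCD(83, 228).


Tabular extended Euclidean (each row: r = 83*s + 228*t):
r=83, s=1, t=0
r=228, s=0, t=1
q=0: r=83, s=1, t=0   [83*(1) + 228*(0) = 83]
q=2: r=62, s=-2, t=1   [83*(-2) + 228*(1) = 62]
q=1: r=21, s=3, t=-1   [83*(3) + 228*(-1) = 21]
q=2: r=20, s=-8, t=3   [83*(-8) + 228*(3) = 20]
q=1: r=1, s=11, t=-4   [83*(11) + 228*(-4) = 1]
q=20: r=0, s=-228, t=83   [83*(-228) + 228*(83) = 0]
GCD = 1; from the row with r=1: x=11, y=-4
Check: 83*(11) + 228*(-4) = 913 - 912 = 1

GCD = 1, x = 11, y = -4


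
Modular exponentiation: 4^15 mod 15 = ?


4^1 mod 15 = 4
4^2 mod 15 = 1
4^3 mod 15 = 4
4^4 mod 15 = 1
4^5 mod 15 = 4
4^6 mod 15 = 1
4^7 mod 15 = 4
4^8 mod 15 = 1
4^9 mod 15 = 4
4^10 mod 15 = 1
4^11 mod 15 = 4
4^12 mod 15 = 1
4^13 mod 15 = 4
4^14 mod 15 = 1
4^15 mod 15 = 4


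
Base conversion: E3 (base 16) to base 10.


E3 (base 16) = 227 (decimal)
227 (decimal) = 227 (base 10)


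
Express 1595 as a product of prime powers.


1595 / 5 = 319
319 / 11 = 29
29 / 29 = 1
1595 = 5 × 11 × 29


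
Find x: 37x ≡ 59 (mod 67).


GCD(37, 67) = 1, unique solution
a^(-1) mod 67 = 29
x = 29 * 59 mod 67 = 36

x ≡ 36 (mod 67)


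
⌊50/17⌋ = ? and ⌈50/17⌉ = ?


50/17 = 2.9412
floor = 2
ceil = 3

floor = 2, ceil = 3


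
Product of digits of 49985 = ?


4 × 9 × 9 × 8 × 5 = 12960


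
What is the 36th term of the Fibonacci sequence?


Sequence: 1, 1, 2, 3, 5, 8, 13, 21, 34, 55, 89, 144, 233, 377, 610, 987, 1597, 2584, 4181, 6765, 10946, 17711, 28657, 46368, 75025, 121393, 196418, 317811, 514229, 832040, 1346269, 2178309, 3524578, 5702887, 9227465, 14930352
F(36) = 14930352


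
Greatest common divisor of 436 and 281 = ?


436 = 1 * 281 + 155
281 = 1 * 155 + 126
155 = 1 * 126 + 29
126 = 4 * 29 + 10
29 = 2 * 10 + 9
10 = 1 * 9 + 1
9 = 9 * 1 + 0
GCD = 1


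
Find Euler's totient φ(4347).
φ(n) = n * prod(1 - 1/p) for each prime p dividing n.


4347 = 3^3 × 7 × 23
Prime factors: 3, 7, 23
φ(4347) = 4347 × (1-1/3) × (1-1/7) × (1-1/23)
= 4347 × 2/3 × 6/7 × 22/23 = 2376

φ(4347) = 2376


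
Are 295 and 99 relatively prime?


Euclidean algorithm:
295 = 2 * 99 + 97
99 = 1 * 97 + 2
97 = 48 * 2 + 1
2 = 2 * 1 + 0
GCD(295, 99) = 1

Yes, coprime (GCD = 1)


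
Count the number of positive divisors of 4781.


4781 = 7^1 × 683^1
d(4781) = (1+1) × (1+1) = 4

4 divisors


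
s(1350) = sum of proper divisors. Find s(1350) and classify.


Proper divisors: 1, 2, 3, 5, 6, 9, 10, 15, 18, 25, 27, 30, 45, 50, 54, 75, 90, 135, 150, 225, 270, 450, 675
Sum = 1 + 2 + 3 + 5 + 6 + 9 + 10 + 15 + 18 + 25 + 27 + 30 + 45 + 50 + 54 + 75 + 90 + 135 + 150 + 225 + 270 + 450 + 675 = 2370
2370 > 1350 → abundant

s(1350) = 2370 (abundant)


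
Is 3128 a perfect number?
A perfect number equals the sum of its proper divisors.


Proper divisors of 3128: 1, 2, 4, 8, 17, 23, 34, 46, 68, 92, 136, 184, 391, 782, 1564
Sum = 1 + 2 + 4 + 8 + 17 + 23 + 34 + 46 + 68 + 92 + 136 + 184 + 391 + 782 + 1564 = 3352

No, 3128 is not perfect (3352 ≠ 3128)


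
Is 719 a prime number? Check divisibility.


Check divisors up to sqrt(719) = 26.8142
No divisors found.
719 is prime.

Yes, 719 is prime


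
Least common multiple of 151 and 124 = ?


GCD(151, 124) = 1
LCM = 151*124/1 = 18724/1 = 18724

LCM = 18724


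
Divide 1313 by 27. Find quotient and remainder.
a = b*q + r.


1313 = 27 * 48 + 17
Check: 1296 + 17 = 1313

q = 48, r = 17


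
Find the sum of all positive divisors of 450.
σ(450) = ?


Divisors of 450: 1, 2, 3, 5, 6, 9, 10, 15, 18, 25, 30, 45, 50, 75, 90, 150, 225, 450
Sum = 1 + 2 + 3 + 5 + 6 + 9 + 10 + 15 + 18 + 25 + 30 + 45 + 50 + 75 + 90 + 150 + 225 + 450 = 1209

σ(450) = 1209


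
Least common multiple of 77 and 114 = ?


GCD(77, 114) = 1
LCM = 77*114/1 = 8778/1 = 8778

LCM = 8778


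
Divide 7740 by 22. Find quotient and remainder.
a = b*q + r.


7740 = 22 * 351 + 18
Check: 7722 + 18 = 7740

q = 351, r = 18


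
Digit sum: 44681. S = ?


4 + 4 + 6 + 8 + 1 = 23


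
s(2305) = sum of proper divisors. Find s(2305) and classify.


Proper divisors: 1, 5, 461
Sum = 1 + 5 + 461 = 467
467 < 2305 → deficient

s(2305) = 467 (deficient)


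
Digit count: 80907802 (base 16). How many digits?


80907802 in base 16 = 4D28E1A
Number of digits = 7

7 digits (base 16)


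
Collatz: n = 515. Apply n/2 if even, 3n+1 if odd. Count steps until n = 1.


515 → 1546 → 773 → 2320 → 1160 → 580 → 290 → 145 → 436 → 218 → 109 → 328 → 164 → 82 → 41 → 124 → 62 → 31 → 94 → 47 → 142 → 71 → 214 → 107 → 322 → 161 → 484 → 242 → 121 → 364 → 182 → 91 → 274 → 137 → 412 → 206 → 103 → 310 → 155 → 466 → 233 → 700 → 350 → 175 → 526 → 263 → 790 → 395 → 1186 → 593 → 1780 → 890 → 445 → 1336 → 668 → 334 → 167 → 502 → 251 → 754 → 377 → 1132 → 566 → 283 → 850 → 425 → 1276 → 638 → 319 → 958 → 479 → 1438 → 719 → 2158 → 1079 → 3238 → 1619 → 4858 → 2429 → 7288 → 3644 → 1822 → 911 → 2734 → 1367 → 4102 → 2051 → 6154 → 3077 → 9232 → 4616 → 2308 → 1154 → 577 → 1732 → 866 → 433 → 1300 → 650 → 325 → 976 → 488 → 244 → 122 → 61 → 184 → 92 → 46 → 23 → 70 → 35 → 106 → 53 → 160 → 80 → 40 → 20 → 10 → 5 → 16 → 8 → 4 → 2 → 1
Total steps = 123

123 steps


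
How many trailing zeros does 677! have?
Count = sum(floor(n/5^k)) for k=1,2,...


floor(677/5) = 135
floor(677/25) = 27
floor(677/125) = 5
floor(677/625) = 1
Total = 168

168 trailing zeros
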